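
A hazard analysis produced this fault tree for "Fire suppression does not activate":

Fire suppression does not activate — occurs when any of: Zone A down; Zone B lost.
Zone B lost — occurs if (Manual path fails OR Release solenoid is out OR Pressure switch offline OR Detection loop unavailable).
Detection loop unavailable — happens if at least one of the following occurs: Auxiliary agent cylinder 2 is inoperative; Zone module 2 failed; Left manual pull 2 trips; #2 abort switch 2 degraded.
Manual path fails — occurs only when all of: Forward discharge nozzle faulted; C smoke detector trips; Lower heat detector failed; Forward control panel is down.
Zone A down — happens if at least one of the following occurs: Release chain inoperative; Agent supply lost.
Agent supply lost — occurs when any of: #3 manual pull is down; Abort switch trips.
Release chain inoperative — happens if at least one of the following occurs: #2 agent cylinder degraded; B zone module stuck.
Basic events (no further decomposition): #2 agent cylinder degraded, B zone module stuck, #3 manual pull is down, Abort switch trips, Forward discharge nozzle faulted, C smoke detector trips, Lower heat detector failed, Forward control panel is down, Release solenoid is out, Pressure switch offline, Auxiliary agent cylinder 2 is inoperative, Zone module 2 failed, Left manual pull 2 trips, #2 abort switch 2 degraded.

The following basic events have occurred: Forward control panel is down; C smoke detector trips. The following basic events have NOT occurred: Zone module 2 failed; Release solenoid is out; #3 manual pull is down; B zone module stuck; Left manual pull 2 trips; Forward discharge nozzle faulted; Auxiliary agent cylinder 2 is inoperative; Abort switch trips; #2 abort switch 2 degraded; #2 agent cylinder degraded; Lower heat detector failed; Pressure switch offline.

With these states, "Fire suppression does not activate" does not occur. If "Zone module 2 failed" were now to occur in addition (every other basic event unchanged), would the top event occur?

Yes

Counterfactual: set "Zone module 2 failed" to occurred.
Release chain inoperative [OR]: #2 agent cylinder degraded=not, B zone module stuck=not → no input occurs → does not occur.
Agent supply lost [OR]: #3 manual pull is down=not, Abort switch trips=not → no input occurs → does not occur.
Zone A down [OR]: Release chain inoperative=not, Agent supply lost=not → no input occurs → does not occur.
Manual path fails [AND]: Forward discharge nozzle faulted=not, C smoke detector trips=occurs, Lower heat detector failed=not, Forward control panel is down=occurs → not all inputs occur → does not occur.
Detection loop unavailable [OR]: Auxiliary agent cylinder 2 is inoperative=not, Zone module 2 failed=occurs, Left manual pull 2 trips=not, #2 abort switch 2 degraded=not → at least one input occurs → occurs.
Zone B lost [OR]: Manual path fails=not, Release solenoid is out=not, Pressure switch offline=not, Detection loop unavailable=occurs → at least one input occurs → occurs.
Fire suppression does not activate [OR]: Zone A down=not, Zone B lost=occurs → at least one input occurs → occurs.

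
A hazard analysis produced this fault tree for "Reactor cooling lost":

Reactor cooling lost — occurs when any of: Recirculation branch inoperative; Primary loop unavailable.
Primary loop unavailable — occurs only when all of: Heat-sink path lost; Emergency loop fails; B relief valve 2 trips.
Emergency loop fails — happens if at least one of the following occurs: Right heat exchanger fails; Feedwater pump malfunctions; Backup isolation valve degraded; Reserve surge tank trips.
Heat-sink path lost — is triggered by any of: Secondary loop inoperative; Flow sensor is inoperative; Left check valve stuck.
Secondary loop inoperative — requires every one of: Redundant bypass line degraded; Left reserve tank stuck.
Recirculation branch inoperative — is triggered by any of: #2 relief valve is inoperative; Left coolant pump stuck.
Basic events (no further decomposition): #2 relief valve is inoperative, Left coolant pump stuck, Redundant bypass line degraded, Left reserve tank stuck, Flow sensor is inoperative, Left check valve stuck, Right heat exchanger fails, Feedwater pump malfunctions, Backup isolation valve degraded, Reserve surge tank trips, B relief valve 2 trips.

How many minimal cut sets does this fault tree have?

Recirculation branch inoperative [OR]: union of children's cut sets → 2 cut set(s).
Secondary loop inoperative [AND]: one cut set from each child combined → 1 × 1 = 1 cut set(s).
Heat-sink path lost [OR]: union of children's cut sets → 3 cut set(s).
Emergency loop fails [OR]: union of children's cut sets → 4 cut set(s).
Primary loop unavailable [AND]: one cut set from each child combined → 3 × 4 × 1 = 12 cut set(s).
Reactor cooling lost [OR]: union of children's cut sets → 14 cut set(s).

14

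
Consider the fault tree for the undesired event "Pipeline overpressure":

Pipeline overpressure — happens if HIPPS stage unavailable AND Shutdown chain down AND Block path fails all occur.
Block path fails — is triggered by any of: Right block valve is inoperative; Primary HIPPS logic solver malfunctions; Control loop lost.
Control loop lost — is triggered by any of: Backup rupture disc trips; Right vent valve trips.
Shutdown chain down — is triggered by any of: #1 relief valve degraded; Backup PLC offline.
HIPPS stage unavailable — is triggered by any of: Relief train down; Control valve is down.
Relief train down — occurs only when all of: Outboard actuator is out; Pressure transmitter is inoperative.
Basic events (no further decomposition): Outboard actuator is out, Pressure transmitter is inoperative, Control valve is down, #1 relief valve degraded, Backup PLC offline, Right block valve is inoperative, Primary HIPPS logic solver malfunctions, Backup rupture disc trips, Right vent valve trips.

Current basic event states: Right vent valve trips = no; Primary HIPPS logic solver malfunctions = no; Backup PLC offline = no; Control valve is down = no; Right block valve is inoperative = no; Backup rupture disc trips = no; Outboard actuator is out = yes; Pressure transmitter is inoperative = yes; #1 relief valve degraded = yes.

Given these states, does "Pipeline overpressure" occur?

No

Relief train down [AND]: Outboard actuator is out=occurs, Pressure transmitter is inoperative=occurs → all inputs occur → occurs.
HIPPS stage unavailable [OR]: Relief train down=occurs, Control valve is down=not → at least one input occurs → occurs.
Shutdown chain down [OR]: #1 relief valve degraded=occurs, Backup PLC offline=not → at least one input occurs → occurs.
Control loop lost [OR]: Backup rupture disc trips=not, Right vent valve trips=not → no input occurs → does not occur.
Block path fails [OR]: Right block valve is inoperative=not, Primary HIPPS logic solver malfunctions=not, Control loop lost=not → no input occurs → does not occur.
Pipeline overpressure [AND]: HIPPS stage unavailable=occurs, Shutdown chain down=occurs, Block path fails=not → not all inputs occur → does not occur.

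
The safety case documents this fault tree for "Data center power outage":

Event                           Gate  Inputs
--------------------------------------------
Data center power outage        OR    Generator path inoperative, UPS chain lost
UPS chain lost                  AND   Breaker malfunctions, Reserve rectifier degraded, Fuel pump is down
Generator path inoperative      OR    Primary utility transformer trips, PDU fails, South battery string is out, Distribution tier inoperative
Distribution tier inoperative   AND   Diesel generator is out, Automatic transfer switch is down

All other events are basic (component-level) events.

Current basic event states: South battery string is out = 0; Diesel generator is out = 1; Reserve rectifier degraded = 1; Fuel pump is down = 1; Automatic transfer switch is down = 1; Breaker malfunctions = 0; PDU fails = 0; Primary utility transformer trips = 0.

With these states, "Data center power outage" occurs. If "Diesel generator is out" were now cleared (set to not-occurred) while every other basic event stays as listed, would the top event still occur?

Counterfactual: set "Diesel generator is out" to not occurred.
Distribution tier inoperative [AND]: Diesel generator is out=not, Automatic transfer switch is down=occurs → not all inputs occur → does not occur.
Generator path inoperative [OR]: Primary utility transformer trips=not, PDU fails=not, South battery string is out=not, Distribution tier inoperative=not → no input occurs → does not occur.
UPS chain lost [AND]: Breaker malfunctions=not, Reserve rectifier degraded=occurs, Fuel pump is down=occurs → not all inputs occur → does not occur.
Data center power outage [OR]: Generator path inoperative=not, UPS chain lost=not → no input occurs → does not occur.

No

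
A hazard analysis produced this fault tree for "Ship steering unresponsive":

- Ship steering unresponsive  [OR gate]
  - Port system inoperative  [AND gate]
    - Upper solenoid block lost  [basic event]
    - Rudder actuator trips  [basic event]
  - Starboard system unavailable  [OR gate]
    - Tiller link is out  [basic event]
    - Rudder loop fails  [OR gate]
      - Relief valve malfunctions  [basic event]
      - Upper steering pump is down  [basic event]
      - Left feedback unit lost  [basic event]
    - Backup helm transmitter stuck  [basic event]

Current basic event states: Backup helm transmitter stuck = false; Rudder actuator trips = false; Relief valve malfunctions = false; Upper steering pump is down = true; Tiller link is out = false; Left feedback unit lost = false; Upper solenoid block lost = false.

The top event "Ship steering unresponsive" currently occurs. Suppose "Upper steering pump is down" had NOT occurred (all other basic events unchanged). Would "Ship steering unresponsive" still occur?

Counterfactual: set "Upper steering pump is down" to not occurred.
Port system inoperative [AND]: Upper solenoid block lost=not, Rudder actuator trips=not → not all inputs occur → does not occur.
Rudder loop fails [OR]: Relief valve malfunctions=not, Upper steering pump is down=not, Left feedback unit lost=not → no input occurs → does not occur.
Starboard system unavailable [OR]: Tiller link is out=not, Rudder loop fails=not, Backup helm transmitter stuck=not → no input occurs → does not occur.
Ship steering unresponsive [OR]: Port system inoperative=not, Starboard system unavailable=not → no input occurs → does not occur.

No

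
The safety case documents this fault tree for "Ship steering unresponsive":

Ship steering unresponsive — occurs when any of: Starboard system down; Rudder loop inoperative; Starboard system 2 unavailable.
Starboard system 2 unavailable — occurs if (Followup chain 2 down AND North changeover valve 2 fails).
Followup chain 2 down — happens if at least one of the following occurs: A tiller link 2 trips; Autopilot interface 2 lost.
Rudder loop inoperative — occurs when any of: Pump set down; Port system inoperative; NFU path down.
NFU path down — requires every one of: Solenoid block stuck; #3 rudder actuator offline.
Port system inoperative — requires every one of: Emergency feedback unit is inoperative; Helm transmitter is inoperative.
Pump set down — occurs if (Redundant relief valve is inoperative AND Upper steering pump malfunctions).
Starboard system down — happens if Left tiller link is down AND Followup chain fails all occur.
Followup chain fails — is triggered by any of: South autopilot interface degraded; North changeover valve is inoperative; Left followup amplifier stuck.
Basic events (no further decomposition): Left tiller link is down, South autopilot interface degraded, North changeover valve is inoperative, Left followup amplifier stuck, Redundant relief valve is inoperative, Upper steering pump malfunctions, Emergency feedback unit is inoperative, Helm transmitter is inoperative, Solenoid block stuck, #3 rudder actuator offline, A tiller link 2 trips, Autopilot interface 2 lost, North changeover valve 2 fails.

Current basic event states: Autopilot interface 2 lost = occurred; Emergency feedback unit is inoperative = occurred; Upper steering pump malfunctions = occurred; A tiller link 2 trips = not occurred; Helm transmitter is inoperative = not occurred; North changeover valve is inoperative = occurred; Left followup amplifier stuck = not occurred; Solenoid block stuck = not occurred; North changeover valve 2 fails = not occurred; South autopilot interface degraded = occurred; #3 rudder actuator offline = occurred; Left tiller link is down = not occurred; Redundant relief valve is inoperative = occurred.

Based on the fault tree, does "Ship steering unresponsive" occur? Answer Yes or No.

Yes

Followup chain fails [OR]: South autopilot interface degraded=occurs, North changeover valve is inoperative=occurs, Left followup amplifier stuck=not → at least one input occurs → occurs.
Starboard system down [AND]: Left tiller link is down=not, Followup chain fails=occurs → not all inputs occur → does not occur.
Pump set down [AND]: Redundant relief valve is inoperative=occurs, Upper steering pump malfunctions=occurs → all inputs occur → occurs.
Port system inoperative [AND]: Emergency feedback unit is inoperative=occurs, Helm transmitter is inoperative=not → not all inputs occur → does not occur.
NFU path down [AND]: Solenoid block stuck=not, #3 rudder actuator offline=occurs → not all inputs occur → does not occur.
Rudder loop inoperative [OR]: Pump set down=occurs, Port system inoperative=not, NFU path down=not → at least one input occurs → occurs.
Followup chain 2 down [OR]: A tiller link 2 trips=not, Autopilot interface 2 lost=occurs → at least one input occurs → occurs.
Starboard system 2 unavailable [AND]: Followup chain 2 down=occurs, North changeover valve 2 fails=not → not all inputs occur → does not occur.
Ship steering unresponsive [OR]: Starboard system down=not, Rudder loop inoperative=occurs, Starboard system 2 unavailable=not → at least one input occurs → occurs.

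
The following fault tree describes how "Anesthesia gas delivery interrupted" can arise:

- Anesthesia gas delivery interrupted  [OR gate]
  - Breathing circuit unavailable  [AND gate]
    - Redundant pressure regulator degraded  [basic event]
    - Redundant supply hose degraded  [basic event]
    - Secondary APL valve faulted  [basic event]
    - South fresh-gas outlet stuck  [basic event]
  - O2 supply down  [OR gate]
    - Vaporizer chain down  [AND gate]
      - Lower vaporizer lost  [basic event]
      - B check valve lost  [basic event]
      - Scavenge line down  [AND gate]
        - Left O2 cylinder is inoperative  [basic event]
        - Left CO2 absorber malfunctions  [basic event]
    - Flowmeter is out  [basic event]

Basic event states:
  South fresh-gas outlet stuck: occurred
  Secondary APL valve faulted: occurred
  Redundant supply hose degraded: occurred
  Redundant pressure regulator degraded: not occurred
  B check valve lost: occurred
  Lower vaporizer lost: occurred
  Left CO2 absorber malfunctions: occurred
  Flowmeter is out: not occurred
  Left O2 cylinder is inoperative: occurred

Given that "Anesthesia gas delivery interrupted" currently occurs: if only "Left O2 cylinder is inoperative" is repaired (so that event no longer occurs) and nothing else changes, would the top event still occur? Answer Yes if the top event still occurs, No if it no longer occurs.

Counterfactual: set "Left O2 cylinder is inoperative" to not occurred.
Breathing circuit unavailable [AND]: Redundant pressure regulator degraded=not, Redundant supply hose degraded=occurs, Secondary APL valve faulted=occurs, South fresh-gas outlet stuck=occurs → not all inputs occur → does not occur.
Scavenge line down [AND]: Left O2 cylinder is inoperative=not, Left CO2 absorber malfunctions=occurs → not all inputs occur → does not occur.
Vaporizer chain down [AND]: Lower vaporizer lost=occurs, B check valve lost=occurs, Scavenge line down=not → not all inputs occur → does not occur.
O2 supply down [OR]: Vaporizer chain down=not, Flowmeter is out=not → no input occurs → does not occur.
Anesthesia gas delivery interrupted [OR]: Breathing circuit unavailable=not, O2 supply down=not → no input occurs → does not occur.

No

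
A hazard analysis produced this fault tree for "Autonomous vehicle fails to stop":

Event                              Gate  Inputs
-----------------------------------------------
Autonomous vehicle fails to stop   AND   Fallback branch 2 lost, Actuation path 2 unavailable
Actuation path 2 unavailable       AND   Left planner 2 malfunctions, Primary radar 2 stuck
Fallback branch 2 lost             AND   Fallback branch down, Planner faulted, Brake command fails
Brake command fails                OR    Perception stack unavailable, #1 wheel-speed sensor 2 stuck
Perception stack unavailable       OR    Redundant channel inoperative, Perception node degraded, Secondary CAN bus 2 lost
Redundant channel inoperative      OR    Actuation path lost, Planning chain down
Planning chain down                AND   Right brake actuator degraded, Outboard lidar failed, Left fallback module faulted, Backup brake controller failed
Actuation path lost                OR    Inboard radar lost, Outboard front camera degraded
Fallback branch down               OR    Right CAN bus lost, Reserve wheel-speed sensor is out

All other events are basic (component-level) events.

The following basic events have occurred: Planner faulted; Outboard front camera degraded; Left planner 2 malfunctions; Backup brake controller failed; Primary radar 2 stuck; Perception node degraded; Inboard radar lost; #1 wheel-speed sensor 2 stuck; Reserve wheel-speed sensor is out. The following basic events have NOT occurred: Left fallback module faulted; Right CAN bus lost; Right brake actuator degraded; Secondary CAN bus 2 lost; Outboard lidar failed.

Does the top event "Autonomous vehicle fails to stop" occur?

Yes

Fallback branch down [OR]: Right CAN bus lost=not, Reserve wheel-speed sensor is out=occurs → at least one input occurs → occurs.
Actuation path lost [OR]: Inboard radar lost=occurs, Outboard front camera degraded=occurs → at least one input occurs → occurs.
Planning chain down [AND]: Right brake actuator degraded=not, Outboard lidar failed=not, Left fallback module faulted=not, Backup brake controller failed=occurs → not all inputs occur → does not occur.
Redundant channel inoperative [OR]: Actuation path lost=occurs, Planning chain down=not → at least one input occurs → occurs.
Perception stack unavailable [OR]: Redundant channel inoperative=occurs, Perception node degraded=occurs, Secondary CAN bus 2 lost=not → at least one input occurs → occurs.
Brake command fails [OR]: Perception stack unavailable=occurs, #1 wheel-speed sensor 2 stuck=occurs → at least one input occurs → occurs.
Fallback branch 2 lost [AND]: Fallback branch down=occurs, Planner faulted=occurs, Brake command fails=occurs → all inputs occur → occurs.
Actuation path 2 unavailable [AND]: Left planner 2 malfunctions=occurs, Primary radar 2 stuck=occurs → all inputs occur → occurs.
Autonomous vehicle fails to stop [AND]: Fallback branch 2 lost=occurs, Actuation path 2 unavailable=occurs → all inputs occur → occurs.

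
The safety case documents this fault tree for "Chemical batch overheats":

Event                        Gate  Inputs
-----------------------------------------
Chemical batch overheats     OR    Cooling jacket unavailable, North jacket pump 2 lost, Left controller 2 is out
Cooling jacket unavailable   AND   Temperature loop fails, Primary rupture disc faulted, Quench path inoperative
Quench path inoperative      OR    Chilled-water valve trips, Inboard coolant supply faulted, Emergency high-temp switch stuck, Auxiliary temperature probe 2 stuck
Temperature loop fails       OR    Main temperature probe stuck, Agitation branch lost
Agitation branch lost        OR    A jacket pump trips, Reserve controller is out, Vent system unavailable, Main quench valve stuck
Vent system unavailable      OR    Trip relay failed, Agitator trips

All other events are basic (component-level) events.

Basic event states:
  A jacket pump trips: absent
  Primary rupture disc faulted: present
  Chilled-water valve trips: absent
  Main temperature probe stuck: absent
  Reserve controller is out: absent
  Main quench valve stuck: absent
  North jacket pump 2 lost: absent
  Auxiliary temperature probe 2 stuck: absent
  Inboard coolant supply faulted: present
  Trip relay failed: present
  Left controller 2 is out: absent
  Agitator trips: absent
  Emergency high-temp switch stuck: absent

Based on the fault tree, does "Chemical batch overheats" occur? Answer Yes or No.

Vent system unavailable [OR]: Trip relay failed=occurs, Agitator trips=not → at least one input occurs → occurs.
Agitation branch lost [OR]: A jacket pump trips=not, Reserve controller is out=not, Vent system unavailable=occurs, Main quench valve stuck=not → at least one input occurs → occurs.
Temperature loop fails [OR]: Main temperature probe stuck=not, Agitation branch lost=occurs → at least one input occurs → occurs.
Quench path inoperative [OR]: Chilled-water valve trips=not, Inboard coolant supply faulted=occurs, Emergency high-temp switch stuck=not, Auxiliary temperature probe 2 stuck=not → at least one input occurs → occurs.
Cooling jacket unavailable [AND]: Temperature loop fails=occurs, Primary rupture disc faulted=occurs, Quench path inoperative=occurs → all inputs occur → occurs.
Chemical batch overheats [OR]: Cooling jacket unavailable=occurs, North jacket pump 2 lost=not, Left controller 2 is out=not → at least one input occurs → occurs.

Yes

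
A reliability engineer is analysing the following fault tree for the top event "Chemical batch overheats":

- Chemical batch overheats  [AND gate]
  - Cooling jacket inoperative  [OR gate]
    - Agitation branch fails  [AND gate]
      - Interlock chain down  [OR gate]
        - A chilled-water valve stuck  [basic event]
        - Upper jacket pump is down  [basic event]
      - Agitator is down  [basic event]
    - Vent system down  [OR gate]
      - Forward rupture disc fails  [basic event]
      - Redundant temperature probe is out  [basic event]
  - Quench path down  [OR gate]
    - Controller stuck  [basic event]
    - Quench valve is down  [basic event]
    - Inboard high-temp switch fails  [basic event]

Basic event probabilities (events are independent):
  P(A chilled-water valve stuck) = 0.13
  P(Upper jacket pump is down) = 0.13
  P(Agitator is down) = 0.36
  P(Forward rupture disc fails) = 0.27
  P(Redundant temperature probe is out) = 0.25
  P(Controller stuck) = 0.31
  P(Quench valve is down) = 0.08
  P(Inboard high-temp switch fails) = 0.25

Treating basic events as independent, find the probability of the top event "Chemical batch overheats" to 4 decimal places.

P(Interlock chain down) [OR] = 1 − (1−0.13) × (1−0.13) = 0.243100
P(Agitation branch fails) [AND] = 0.243100 × 0.36 = 0.087516
P(Vent system down) [OR] = 1 − (1−0.27) × (1−0.25) = 0.452500
P(Cooling jacket inoperative) [OR] = 1 − (1−0.087516) × (1−0.452500) = 0.500415
P(Quench path down) [OR] = 1 − (1−0.31) × (1−0.08) × (1−0.25) = 0.523900
P(Chemical batch overheats) [AND] = 0.500415 × 0.523900 = 0.262167
Rounded to 4 decimal places: P(Chemical batch overheats) ≈ 0.2622.

0.2622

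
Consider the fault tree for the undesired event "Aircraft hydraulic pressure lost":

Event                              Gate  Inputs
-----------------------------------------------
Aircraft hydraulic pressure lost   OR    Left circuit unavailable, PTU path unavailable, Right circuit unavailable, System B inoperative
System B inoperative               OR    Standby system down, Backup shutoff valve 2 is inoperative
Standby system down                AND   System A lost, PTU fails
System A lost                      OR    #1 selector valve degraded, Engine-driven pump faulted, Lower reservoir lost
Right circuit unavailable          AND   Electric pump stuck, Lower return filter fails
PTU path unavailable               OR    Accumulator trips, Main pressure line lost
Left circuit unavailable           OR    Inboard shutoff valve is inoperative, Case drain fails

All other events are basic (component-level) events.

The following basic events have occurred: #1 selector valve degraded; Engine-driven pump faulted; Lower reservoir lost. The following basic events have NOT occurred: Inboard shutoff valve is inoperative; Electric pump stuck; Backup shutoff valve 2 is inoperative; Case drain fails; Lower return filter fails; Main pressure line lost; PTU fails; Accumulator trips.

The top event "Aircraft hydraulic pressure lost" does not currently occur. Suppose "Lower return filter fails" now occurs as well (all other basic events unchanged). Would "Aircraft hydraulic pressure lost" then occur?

Counterfactual: set "Lower return filter fails" to occurred.
Left circuit unavailable [OR]: Inboard shutoff valve is inoperative=not, Case drain fails=not → no input occurs → does not occur.
PTU path unavailable [OR]: Accumulator trips=not, Main pressure line lost=not → no input occurs → does not occur.
Right circuit unavailable [AND]: Electric pump stuck=not, Lower return filter fails=occurs → not all inputs occur → does not occur.
System A lost [OR]: #1 selector valve degraded=occurs, Engine-driven pump faulted=occurs, Lower reservoir lost=occurs → at least one input occurs → occurs.
Standby system down [AND]: System A lost=occurs, PTU fails=not → not all inputs occur → does not occur.
System B inoperative [OR]: Standby system down=not, Backup shutoff valve 2 is inoperative=not → no input occurs → does not occur.
Aircraft hydraulic pressure lost [OR]: Left circuit unavailable=not, PTU path unavailable=not, Right circuit unavailable=not, System B inoperative=not → no input occurs → does not occur.

No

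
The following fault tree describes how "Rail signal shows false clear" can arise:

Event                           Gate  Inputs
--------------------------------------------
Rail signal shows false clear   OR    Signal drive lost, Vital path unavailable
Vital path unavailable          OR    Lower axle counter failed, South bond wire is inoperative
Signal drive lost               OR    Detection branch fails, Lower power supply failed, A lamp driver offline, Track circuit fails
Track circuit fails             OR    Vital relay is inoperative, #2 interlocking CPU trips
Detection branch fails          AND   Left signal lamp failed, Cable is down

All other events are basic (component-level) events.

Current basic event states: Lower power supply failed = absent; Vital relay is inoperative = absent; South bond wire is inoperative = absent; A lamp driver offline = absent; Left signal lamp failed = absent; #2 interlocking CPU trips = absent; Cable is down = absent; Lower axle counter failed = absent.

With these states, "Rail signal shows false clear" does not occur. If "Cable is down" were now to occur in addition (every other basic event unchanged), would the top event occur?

Counterfactual: set "Cable is down" to occurred.
Detection branch fails [AND]: Left signal lamp failed=not, Cable is down=occurs → not all inputs occur → does not occur.
Track circuit fails [OR]: Vital relay is inoperative=not, #2 interlocking CPU trips=not → no input occurs → does not occur.
Signal drive lost [OR]: Detection branch fails=not, Lower power supply failed=not, A lamp driver offline=not, Track circuit fails=not → no input occurs → does not occur.
Vital path unavailable [OR]: Lower axle counter failed=not, South bond wire is inoperative=not → no input occurs → does not occur.
Rail signal shows false clear [OR]: Signal drive lost=not, Vital path unavailable=not → no input occurs → does not occur.

No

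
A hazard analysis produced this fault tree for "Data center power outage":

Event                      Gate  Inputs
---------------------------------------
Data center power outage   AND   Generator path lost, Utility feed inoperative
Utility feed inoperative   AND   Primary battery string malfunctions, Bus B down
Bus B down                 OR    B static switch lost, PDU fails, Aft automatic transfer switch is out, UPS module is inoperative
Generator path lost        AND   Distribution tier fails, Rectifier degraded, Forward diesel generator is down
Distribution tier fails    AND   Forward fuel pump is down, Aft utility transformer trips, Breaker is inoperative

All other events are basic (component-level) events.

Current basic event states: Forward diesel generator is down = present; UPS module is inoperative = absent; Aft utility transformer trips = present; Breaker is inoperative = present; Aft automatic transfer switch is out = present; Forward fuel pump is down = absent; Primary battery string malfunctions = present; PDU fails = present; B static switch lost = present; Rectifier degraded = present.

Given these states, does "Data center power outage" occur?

Distribution tier fails [AND]: Forward fuel pump is down=not, Aft utility transformer trips=occurs, Breaker is inoperative=occurs → not all inputs occur → does not occur.
Generator path lost [AND]: Distribution tier fails=not, Rectifier degraded=occurs, Forward diesel generator is down=occurs → not all inputs occur → does not occur.
Bus B down [OR]: B static switch lost=occurs, PDU fails=occurs, Aft automatic transfer switch is out=occurs, UPS module is inoperative=not → at least one input occurs → occurs.
Utility feed inoperative [AND]: Primary battery string malfunctions=occurs, Bus B down=occurs → all inputs occur → occurs.
Data center power outage [AND]: Generator path lost=not, Utility feed inoperative=occurs → not all inputs occur → does not occur.

No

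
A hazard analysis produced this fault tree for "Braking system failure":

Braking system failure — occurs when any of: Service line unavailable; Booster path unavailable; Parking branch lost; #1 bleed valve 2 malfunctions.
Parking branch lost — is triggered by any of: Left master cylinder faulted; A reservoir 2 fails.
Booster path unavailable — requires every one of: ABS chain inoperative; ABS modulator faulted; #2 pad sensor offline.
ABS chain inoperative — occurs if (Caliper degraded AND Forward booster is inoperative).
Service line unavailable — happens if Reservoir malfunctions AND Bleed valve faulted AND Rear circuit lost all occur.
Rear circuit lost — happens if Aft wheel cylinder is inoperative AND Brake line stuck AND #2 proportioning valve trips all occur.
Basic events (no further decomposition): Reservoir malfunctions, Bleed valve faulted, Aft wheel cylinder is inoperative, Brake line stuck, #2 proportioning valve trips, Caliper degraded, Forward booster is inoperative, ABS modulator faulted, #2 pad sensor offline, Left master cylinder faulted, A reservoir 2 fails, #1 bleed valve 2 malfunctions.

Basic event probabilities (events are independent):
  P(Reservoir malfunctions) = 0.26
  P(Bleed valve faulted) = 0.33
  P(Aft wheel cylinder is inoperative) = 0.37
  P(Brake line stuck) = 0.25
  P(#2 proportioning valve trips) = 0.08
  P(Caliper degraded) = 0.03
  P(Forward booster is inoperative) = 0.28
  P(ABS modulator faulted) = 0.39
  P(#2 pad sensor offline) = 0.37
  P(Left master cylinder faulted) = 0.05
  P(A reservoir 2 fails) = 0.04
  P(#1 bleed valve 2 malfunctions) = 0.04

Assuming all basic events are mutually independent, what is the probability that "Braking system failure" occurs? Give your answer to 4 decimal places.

0.1261

P(Rear circuit lost) [AND] = 0.37 × 0.25 × 0.08 = 0.007400
P(Service line unavailable) [AND] = 0.26 × 0.33 × 0.007400 = 0.000635
P(ABS chain inoperative) [AND] = 0.03 × 0.28 = 0.008400
P(Booster path unavailable) [AND] = 0.008400 × 0.39 × 0.37 = 0.001212
P(Parking branch lost) [OR] = 1 − (1−0.05) × (1−0.04) = 0.088000
P(Braking system failure) [OR] = 1 − (1−0.000635) × (1−0.001212) × (1−0.088000) × (1−0.04) = 0.126096
Rounded to 4 decimal places: P(Braking system failure) ≈ 0.1261.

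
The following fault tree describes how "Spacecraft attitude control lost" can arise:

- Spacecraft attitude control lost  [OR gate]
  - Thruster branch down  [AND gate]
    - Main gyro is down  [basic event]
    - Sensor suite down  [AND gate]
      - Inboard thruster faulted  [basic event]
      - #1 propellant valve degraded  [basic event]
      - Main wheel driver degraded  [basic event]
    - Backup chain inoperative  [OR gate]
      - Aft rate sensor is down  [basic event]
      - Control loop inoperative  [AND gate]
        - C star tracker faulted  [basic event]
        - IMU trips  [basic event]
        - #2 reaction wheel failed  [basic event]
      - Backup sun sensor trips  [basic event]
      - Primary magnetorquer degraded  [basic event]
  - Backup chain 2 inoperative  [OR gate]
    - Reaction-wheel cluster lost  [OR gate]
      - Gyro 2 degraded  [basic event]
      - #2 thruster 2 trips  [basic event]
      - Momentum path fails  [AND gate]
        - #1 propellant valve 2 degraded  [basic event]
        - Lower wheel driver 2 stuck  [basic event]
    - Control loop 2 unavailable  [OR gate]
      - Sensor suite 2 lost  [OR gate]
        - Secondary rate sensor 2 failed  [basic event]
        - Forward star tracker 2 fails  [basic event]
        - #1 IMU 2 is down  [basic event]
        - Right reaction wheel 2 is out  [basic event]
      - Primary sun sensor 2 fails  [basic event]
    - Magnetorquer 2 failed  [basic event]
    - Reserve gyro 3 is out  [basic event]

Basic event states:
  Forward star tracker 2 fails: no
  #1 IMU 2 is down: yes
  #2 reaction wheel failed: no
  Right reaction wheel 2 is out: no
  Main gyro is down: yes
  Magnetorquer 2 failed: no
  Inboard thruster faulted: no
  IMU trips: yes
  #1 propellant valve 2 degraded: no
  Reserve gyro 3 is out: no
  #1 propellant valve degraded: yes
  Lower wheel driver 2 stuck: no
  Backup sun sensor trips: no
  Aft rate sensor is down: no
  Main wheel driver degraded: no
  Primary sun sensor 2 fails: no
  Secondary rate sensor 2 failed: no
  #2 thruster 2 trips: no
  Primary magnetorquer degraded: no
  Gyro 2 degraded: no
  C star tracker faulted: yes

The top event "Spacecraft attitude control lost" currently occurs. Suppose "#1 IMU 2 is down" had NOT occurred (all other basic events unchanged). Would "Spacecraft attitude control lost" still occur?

Counterfactual: set "#1 IMU 2 is down" to not occurred.
Sensor suite down [AND]: Inboard thruster faulted=not, #1 propellant valve degraded=occurs, Main wheel driver degraded=not → not all inputs occur → does not occur.
Control loop inoperative [AND]: C star tracker faulted=occurs, IMU trips=occurs, #2 reaction wheel failed=not → not all inputs occur → does not occur.
Backup chain inoperative [OR]: Aft rate sensor is down=not, Control loop inoperative=not, Backup sun sensor trips=not, Primary magnetorquer degraded=not → no input occurs → does not occur.
Thruster branch down [AND]: Main gyro is down=occurs, Sensor suite down=not, Backup chain inoperative=not → not all inputs occur → does not occur.
Momentum path fails [AND]: #1 propellant valve 2 degraded=not, Lower wheel driver 2 stuck=not → not all inputs occur → does not occur.
Reaction-wheel cluster lost [OR]: Gyro 2 degraded=not, #2 thruster 2 trips=not, Momentum path fails=not → no input occurs → does not occur.
Sensor suite 2 lost [OR]: Secondary rate sensor 2 failed=not, Forward star tracker 2 fails=not, #1 IMU 2 is down=not, Right reaction wheel 2 is out=not → no input occurs → does not occur.
Control loop 2 unavailable [OR]: Sensor suite 2 lost=not, Primary sun sensor 2 fails=not → no input occurs → does not occur.
Backup chain 2 inoperative [OR]: Reaction-wheel cluster lost=not, Control loop 2 unavailable=not, Magnetorquer 2 failed=not, Reserve gyro 3 is out=not → no input occurs → does not occur.
Spacecraft attitude control lost [OR]: Thruster branch down=not, Backup chain 2 inoperative=not → no input occurs → does not occur.

No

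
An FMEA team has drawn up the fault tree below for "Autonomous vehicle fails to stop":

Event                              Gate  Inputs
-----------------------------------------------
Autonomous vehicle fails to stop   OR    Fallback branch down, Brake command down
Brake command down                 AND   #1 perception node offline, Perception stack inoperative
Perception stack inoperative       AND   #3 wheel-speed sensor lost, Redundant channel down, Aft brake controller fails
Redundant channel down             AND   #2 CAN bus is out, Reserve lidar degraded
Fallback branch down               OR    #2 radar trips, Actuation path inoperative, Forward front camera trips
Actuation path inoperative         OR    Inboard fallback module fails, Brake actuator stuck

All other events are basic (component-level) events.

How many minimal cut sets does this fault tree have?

5

Actuation path inoperative [OR]: union of children's cut sets → 2 cut set(s).
Fallback branch down [OR]: union of children's cut sets → 4 cut set(s).
Redundant channel down [AND]: one cut set from each child combined → 1 × 1 = 1 cut set(s).
Perception stack inoperative [AND]: one cut set from each child combined → 1 × 1 × 1 = 1 cut set(s).
Brake command down [AND]: one cut set from each child combined → 1 × 1 = 1 cut set(s).
Autonomous vehicle fails to stop [OR]: union of children's cut sets → 5 cut set(s).
Minimal cut sets: {#2 radar trips}; {Inboard fallback module fails}; {Brake actuator stuck}; {Forward front camera trips}; {#1 perception node offline, #2 CAN bus is out, #3 wheel-speed sensor lost, Aft brake controller fails, Reserve lidar degraded}.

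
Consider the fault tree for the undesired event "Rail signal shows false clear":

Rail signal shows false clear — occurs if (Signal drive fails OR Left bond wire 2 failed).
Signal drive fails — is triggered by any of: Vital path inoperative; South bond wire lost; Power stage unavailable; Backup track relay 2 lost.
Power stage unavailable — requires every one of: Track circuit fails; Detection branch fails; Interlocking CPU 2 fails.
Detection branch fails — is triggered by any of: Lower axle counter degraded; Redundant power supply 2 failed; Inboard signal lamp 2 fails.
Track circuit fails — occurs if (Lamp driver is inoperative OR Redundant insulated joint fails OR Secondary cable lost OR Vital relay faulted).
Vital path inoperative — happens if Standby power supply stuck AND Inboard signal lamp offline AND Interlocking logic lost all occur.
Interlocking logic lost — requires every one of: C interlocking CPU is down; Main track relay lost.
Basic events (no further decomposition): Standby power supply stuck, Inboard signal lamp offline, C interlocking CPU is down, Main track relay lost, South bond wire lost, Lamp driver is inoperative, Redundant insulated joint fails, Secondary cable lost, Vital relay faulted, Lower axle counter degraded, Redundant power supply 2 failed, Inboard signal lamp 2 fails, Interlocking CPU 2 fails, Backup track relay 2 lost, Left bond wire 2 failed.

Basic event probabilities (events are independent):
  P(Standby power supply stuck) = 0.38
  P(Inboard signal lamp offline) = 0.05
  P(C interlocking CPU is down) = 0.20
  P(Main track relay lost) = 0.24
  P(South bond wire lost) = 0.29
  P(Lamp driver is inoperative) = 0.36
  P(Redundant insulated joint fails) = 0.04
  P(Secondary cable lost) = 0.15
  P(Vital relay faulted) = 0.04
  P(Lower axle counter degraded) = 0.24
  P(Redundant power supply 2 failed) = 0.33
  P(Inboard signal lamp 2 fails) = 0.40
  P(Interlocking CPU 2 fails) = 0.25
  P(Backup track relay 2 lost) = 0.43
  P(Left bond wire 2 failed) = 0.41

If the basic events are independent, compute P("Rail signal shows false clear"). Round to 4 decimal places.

P(Interlocking logic lost) [AND] = 0.20 × 0.24 = 0.048000
P(Vital path inoperative) [AND] = 0.38 × 0.05 × 0.048000 = 0.000912
P(Track circuit fails) [OR] = 1 − (1−0.36) × (1−0.04) × (1−0.15) × (1−0.04) = 0.498650
P(Detection branch fails) [OR] = 1 − (1−0.24) × (1−0.33) × (1−0.40) = 0.694480
P(Power stage unavailable) [AND] = 0.498650 × 0.694480 × 0.25 = 0.086576
P(Signal drive fails) [OR] = 1 − (1−0.000912) × (1−0.29) × (1−0.086576) × (1−0.43) = 0.630674
P(Rail signal shows false clear) [OR] = 1 − (1−0.630674) × (1−0.41) = 0.782098
Rounded to 4 decimal places: P(Rail signal shows false clear) ≈ 0.7821.

0.7821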